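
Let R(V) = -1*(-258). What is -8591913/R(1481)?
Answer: -2863971/86 ≈ -33302.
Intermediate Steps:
R(V) = 258
-8591913/R(1481) = -8591913/258 = -8591913*1/258 = -2863971/86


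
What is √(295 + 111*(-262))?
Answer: I*√28787 ≈ 169.67*I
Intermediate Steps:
√(295 + 111*(-262)) = √(295 - 29082) = √(-28787) = I*√28787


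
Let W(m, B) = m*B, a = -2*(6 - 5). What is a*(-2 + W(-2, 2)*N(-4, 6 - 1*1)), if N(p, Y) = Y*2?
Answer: 84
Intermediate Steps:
a = -2 (a = -2*1 = -2)
N(p, Y) = 2*Y
W(m, B) = B*m
a*(-2 + W(-2, 2)*N(-4, 6 - 1*1)) = -2*(-2 + (2*(-2))*(2*(6 - 1*1))) = -2*(-2 - 8*(6 - 1)) = -2*(-2 - 8*5) = -2*(-2 - 4*10) = -2*(-2 - 40) = -2*(-42) = 84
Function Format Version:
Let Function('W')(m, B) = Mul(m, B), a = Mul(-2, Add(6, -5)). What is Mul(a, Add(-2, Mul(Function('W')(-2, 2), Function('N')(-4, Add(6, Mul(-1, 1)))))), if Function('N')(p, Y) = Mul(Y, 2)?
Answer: 84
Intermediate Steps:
a = -2 (a = Mul(-2, 1) = -2)
Function('N')(p, Y) = Mul(2, Y)
Function('W')(m, B) = Mul(B, m)
Mul(a, Add(-2, Mul(Function('W')(-2, 2), Function('N')(-4, Add(6, Mul(-1, 1)))))) = Mul(-2, Add(-2, Mul(Mul(2, -2), Mul(2, Add(6, Mul(-1, 1)))))) = Mul(-2, Add(-2, Mul(-4, Mul(2, Add(6, -1))))) = Mul(-2, Add(-2, Mul(-4, Mul(2, 5)))) = Mul(-2, Add(-2, Mul(-4, 10))) = Mul(-2, Add(-2, -40)) = Mul(-2, -42) = 84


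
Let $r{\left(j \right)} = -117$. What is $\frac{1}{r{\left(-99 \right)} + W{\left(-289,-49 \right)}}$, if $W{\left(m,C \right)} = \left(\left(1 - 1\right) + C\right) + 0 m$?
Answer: $- \frac{1}{166} \approx -0.0060241$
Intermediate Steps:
$W{\left(m,C \right)} = C$ ($W{\left(m,C \right)} = \left(0 + C\right) + 0 = C + 0 = C$)
$\frac{1}{r{\left(-99 \right)} + W{\left(-289,-49 \right)}} = \frac{1}{-117 - 49} = \frac{1}{-166} = - \frac{1}{166}$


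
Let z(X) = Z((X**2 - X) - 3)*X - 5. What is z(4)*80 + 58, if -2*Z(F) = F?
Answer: -1782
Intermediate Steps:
Z(F) = -F/2
z(X) = -5 + X*(3/2 + X/2 - X**2/2) (z(X) = (-((X**2 - X) - 3)/2)*X - 5 = (-(-3 + X**2 - X)/2)*X - 5 = (3/2 + X/2 - X**2/2)*X - 5 = X*(3/2 + X/2 - X**2/2) - 5 = -5 + X*(3/2 + X/2 - X**2/2))
z(4)*80 + 58 = (-5 + (1/2)*4*(3 + 4 - 1*4**2))*80 + 58 = (-5 + (1/2)*4*(3 + 4 - 1*16))*80 + 58 = (-5 + (1/2)*4*(3 + 4 - 16))*80 + 58 = (-5 + (1/2)*4*(-9))*80 + 58 = (-5 - 18)*80 + 58 = -23*80 + 58 = -1840 + 58 = -1782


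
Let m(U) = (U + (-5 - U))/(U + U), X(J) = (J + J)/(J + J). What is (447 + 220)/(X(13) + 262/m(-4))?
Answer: 3335/2101 ≈ 1.5873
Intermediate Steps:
X(J) = 1 (X(J) = (2*J)/((2*J)) = (2*J)*(1/(2*J)) = 1)
m(U) = -5/(2*U) (m(U) = -5*1/(2*U) = -5/(2*U))
(447 + 220)/(X(13) + 262/m(-4)) = (447 + 220)/(1 + 262/((-5/2/(-4)))) = 667/(1 + 262/((-5/2*(-¼)))) = 667/(1 + 262/(5/8)) = 667/(1 + 262*(8/5)) = 667/(1 + 2096/5) = 667/(2101/5) = 667*(5/2101) = 3335/2101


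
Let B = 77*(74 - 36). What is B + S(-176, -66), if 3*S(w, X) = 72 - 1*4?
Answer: 8846/3 ≈ 2948.7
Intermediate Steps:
B = 2926 (B = 77*38 = 2926)
S(w, X) = 68/3 (S(w, X) = (72 - 1*4)/3 = (72 - 4)/3 = (1/3)*68 = 68/3)
B + S(-176, -66) = 2926 + 68/3 = 8846/3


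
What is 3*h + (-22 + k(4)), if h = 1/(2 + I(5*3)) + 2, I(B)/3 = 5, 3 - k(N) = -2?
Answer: -184/17 ≈ -10.824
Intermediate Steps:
k(N) = 5 (k(N) = 3 - 1*(-2) = 3 + 2 = 5)
I(B) = 15 (I(B) = 3*5 = 15)
h = 35/17 (h = 1/(2 + 15) + 2 = 1/17 + 2 = 35/17 ≈ 2.0588)
3*h + (-22 + k(4)) = 3*(35/17) + (-22 + 5) = 105/17 - 17 = -184/17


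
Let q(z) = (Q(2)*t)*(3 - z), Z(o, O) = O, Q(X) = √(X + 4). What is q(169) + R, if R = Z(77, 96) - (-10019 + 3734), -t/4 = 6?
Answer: 6381 + 3984*√6 ≈ 16140.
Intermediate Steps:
t = -24 (t = -4*6 = -24)
Q(X) = √(4 + X)
R = 6381 (R = 96 - (-10019 + 3734) = 96 - 1*(-6285) = 96 + 6285 = 6381)
q(z) = -24*√6*(3 - z) (q(z) = (√(4 + 2)*(-24))*(3 - z) = (√6*(-24))*(3 - z) = (-24*√6)*(3 - z) = -24*√6*(3 - z))
q(169) + R = 24*√6*(-3 + 169) + 6381 = 24*√6*166 + 6381 = 3984*√6 + 6381 = 6381 + 3984*√6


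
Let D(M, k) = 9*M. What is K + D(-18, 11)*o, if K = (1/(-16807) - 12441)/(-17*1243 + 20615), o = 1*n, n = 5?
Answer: -1703889458/2168103 ≈ -785.89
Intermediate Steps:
o = 5 (o = 1*5 = 5)
K = 52273972/2168103 (K = (-1/16807 - 12441)/(-21131 + 20615) = -209095888/16807/(-516) = -209095888/16807*(-1/516) = 52273972/2168103 ≈ 24.110)
K + D(-18, 11)*o = 52273972/2168103 + (9*(-18))*5 = 52273972/2168103 - 162*5 = 52273972/2168103 - 810 = -1703889458/2168103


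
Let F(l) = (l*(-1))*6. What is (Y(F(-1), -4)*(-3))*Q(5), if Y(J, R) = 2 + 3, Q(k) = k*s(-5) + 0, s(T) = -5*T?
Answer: -1875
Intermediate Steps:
F(l) = -6*l (F(l) = -l*6 = -6*l)
Q(k) = 25*k (Q(k) = k*(-5*(-5)) + 0 = k*25 + 0 = 25*k + 0 = 25*k)
Y(J, R) = 5
(Y(F(-1), -4)*(-3))*Q(5) = (5*(-3))*(25*5) = -15*125 = -1875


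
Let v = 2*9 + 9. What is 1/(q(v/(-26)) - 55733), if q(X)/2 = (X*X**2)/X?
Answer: -338/18837025 ≈ -1.7943e-5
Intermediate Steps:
v = 27 (v = 18 + 9 = 27)
q(X) = 2*X**2 (q(X) = 2*((X*X**2)/X) = 2*(X**3/X) = 2*X**2)
1/(q(v/(-26)) - 55733) = 1/(2*(27/(-26))**2 - 55733) = 1/(2*(27*(-1/26))**2 - 55733) = 1/(2*(-27/26)**2 - 55733) = 1/(2*(729/676) - 55733) = 1/(729/338 - 55733) = 1/(-18837025/338) = -338/18837025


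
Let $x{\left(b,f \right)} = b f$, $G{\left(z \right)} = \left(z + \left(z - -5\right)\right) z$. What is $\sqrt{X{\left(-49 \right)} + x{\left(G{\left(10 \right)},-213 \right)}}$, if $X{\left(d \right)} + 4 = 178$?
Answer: $2 i \sqrt{13269} \approx 230.38 i$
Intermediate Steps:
$X{\left(d \right)} = 174$ ($X{\left(d \right)} = -4 + 178 = 174$)
$G{\left(z \right)} = z \left(5 + 2 z\right)$ ($G{\left(z \right)} = \left(z + \left(z + 5\right)\right) z = \left(z + \left(5 + z\right)\right) z = \left(5 + 2 z\right) z = z \left(5 + 2 z\right)$)
$\sqrt{X{\left(-49 \right)} + x{\left(G{\left(10 \right)},-213 \right)}} = \sqrt{174 + 10 \left(5 + 2 \cdot 10\right) \left(-213\right)} = \sqrt{174 + 10 \left(5 + 20\right) \left(-213\right)} = \sqrt{174 + 10 \cdot 25 \left(-213\right)} = \sqrt{174 + 250 \left(-213\right)} = \sqrt{174 - 53250} = \sqrt{-53076} = 2 i \sqrt{13269}$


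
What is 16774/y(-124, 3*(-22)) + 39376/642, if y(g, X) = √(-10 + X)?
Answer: 184/3 - 8387*I*√19/19 ≈ 61.333 - 1924.1*I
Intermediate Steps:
16774/y(-124, 3*(-22)) + 39376/642 = 16774/(√(-10 + 3*(-22))) + 39376/642 = 16774/(√(-10 - 66)) + 39376*(1/642) = 16774/(√(-76)) + 184/3 = 16774/((2*I*√19)) + 184/3 = 16774*(-I*√19/38) + 184/3 = -8387*I*√19/19 + 184/3 = 184/3 - 8387*I*√19/19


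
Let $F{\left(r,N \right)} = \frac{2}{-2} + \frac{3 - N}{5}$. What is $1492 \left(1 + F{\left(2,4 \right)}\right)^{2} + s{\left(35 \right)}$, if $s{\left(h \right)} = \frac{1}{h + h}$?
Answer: $\frac{20893}{350} \approx 59.694$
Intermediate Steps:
$s{\left(h \right)} = \frac{1}{2 h}$
$F{\left(r,N \right)} = - \frac{2}{5} - \frac{N}{5}$ ($F{\left(r,N \right)} = 2 \left(- \frac{1}{2}\right) + \left(3 - N\right) \frac{1}{5} = -1 - \left(- \frac{3}{5} + \frac{N}{5}\right) = - \frac{2}{5} - \frac{N}{5}$)
$1492 \left(1 + F{\left(2,4 \right)}\right)^{2} + s{\left(35 \right)} = 1492 \left(1 - \frac{6}{5}\right)^{2} + \frac{1}{2 \cdot 35} = 1492 \left(1 - \frac{6}{5}\right)^{2} + \frac{1}{2} \cdot \frac{1}{35} = 1492 \left(1 - \frac{6}{5}\right)^{2} + \frac{1}{70} = 1492 \left(- \frac{1}{5}\right)^{2} + \frac{1}{70} = 1492 \cdot \frac{1}{25} + \frac{1}{70} = \frac{1492}{25} + \frac{1}{70} = \frac{20893}{350}$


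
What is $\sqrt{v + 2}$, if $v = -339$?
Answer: $i \sqrt{337} \approx 18.358 i$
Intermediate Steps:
$\sqrt{v + 2} = \sqrt{-339 + 2} = \sqrt{-337} = i \sqrt{337}$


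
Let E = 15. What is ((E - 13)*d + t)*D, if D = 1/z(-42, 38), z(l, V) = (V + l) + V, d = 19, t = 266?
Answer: 152/17 ≈ 8.9412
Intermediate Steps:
z(l, V) = l + 2*V
D = 1/34 (D = 1/(-42 + 2*38) = 1/(-42 + 76) = 1/34 ≈ 0.029412)
((E - 13)*d + t)*D = ((15 - 13)*19 + 266)*(1/34) = (2*19 + 266)*(1/34) = (38 + 266)*(1/34) = 304*(1/34) = 152/17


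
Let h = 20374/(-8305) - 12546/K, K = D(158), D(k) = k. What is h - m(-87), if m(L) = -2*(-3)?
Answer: -57643381/656095 ≈ -87.858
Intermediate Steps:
m(L) = 6
K = 158
h = -53706811/656095 (h = 20374/(-8305) - 12546/158 = 20374*(-1/8305) - 12546*1/158 = -20374/8305 - 6273/79 = -53706811/656095 ≈ -81.858)
h - m(-87) = -53706811/656095 - 1*6 = -53706811/656095 - 6 = -57643381/656095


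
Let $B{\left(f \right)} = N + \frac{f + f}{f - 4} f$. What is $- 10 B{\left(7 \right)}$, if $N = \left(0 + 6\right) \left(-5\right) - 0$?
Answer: $- \frac{80}{3} \approx -26.667$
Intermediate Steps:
$N = -30$ ($N = 6 \left(-5\right) + 0 = -30 + 0 = -30$)
$B{\left(f \right)} = -30 + \frac{2 f^{2}}{-4 + f}$ ($B{\left(f \right)} = -30 + \frac{f + f}{f - 4} f = -30 + \frac{2 f}{-4 + f} f = -30 + \frac{2 f^{2}}{-4 + f}$)
$- 10 B{\left(7 \right)} = - 10 \frac{2 \left(60 + 7^{2} - 105\right)}{-4 + 7} = - 10 \frac{2 \left(60 + 49 - 105\right)}{3} = - 10 \cdot 2 \cdot \frac{1}{3} \cdot 4 = \left(-10\right) \frac{8}{3} = - \frac{80}{3}$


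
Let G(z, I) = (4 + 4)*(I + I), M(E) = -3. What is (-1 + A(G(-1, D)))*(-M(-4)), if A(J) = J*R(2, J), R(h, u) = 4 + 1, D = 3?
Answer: 717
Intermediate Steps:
R(h, u) = 5
G(z, I) = 16*I (G(z, I) = 8*(2*I) = 16*I)
A(J) = 5*J (A(J) = J*5 = 5*J)
(-1 + A(G(-1, D)))*(-M(-4)) = (-1 + 5*(16*3))*(-1*(-3)) = (-1 + 5*48)*3 = (-1 + 240)*3 = 239*3 = 717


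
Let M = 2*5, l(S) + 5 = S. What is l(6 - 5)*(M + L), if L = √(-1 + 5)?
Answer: -48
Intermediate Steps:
l(S) = -5 + S
M = 10
L = 2 (L = √4 = 2)
l(6 - 5)*(M + L) = (-5 + (6 - 5))*(10 + 2) = (-5 + 1)*12 = -4*12 = -48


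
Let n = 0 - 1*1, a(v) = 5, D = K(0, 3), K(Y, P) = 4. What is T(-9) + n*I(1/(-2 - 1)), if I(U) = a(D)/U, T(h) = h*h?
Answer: 96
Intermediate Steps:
T(h) = h²
D = 4
I(U) = 5/U
n = -1 (n = 0 - 1 = -1)
T(-9) + n*I(1/(-2 - 1)) = (-9)² - 5/(1/(-2 - 1)) = 81 - 5/(1/(-3)) = 81 - 5/(-⅓) = 81 - 5*(-3) = 81 - 1*(-15) = 81 + 15 = 96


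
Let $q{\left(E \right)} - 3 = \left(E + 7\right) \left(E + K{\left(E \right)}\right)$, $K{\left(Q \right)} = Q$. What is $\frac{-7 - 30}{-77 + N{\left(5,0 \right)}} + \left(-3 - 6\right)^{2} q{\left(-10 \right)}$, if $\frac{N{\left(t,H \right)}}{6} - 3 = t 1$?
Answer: $\frac{148024}{29} \approx 5104.3$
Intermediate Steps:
$N{\left(t,H \right)} = 18 + 6 t$ ($N{\left(t,H \right)} = 18 + 6 t 1 = 18 + 6 t$)
$q{\left(E \right)} = 3 + 2 E \left(7 + E\right)$ ($q{\left(E \right)} = 3 + \left(E + 7\right) \left(E + E\right) = 3 + \left(7 + E\right) 2 E = 3 + 2 E \left(7 + E\right)$)
$\frac{-7 - 30}{-77 + N{\left(5,0 \right)}} + \left(-3 - 6\right)^{2} q{\left(-10 \right)} = \frac{-7 - 30}{-77 + \left(18 + 6 \cdot 5\right)} + \left(-3 - 6\right)^{2} \left(3 + 2 \left(-10\right)^{2} + 14 \left(-10\right)\right) = - \frac{37}{-77 + \left(18 + 30\right)} + \left(-9\right)^{2} \left(3 + 2 \cdot 100 - 140\right) = - \frac{37}{-77 + 48} + 81 \left(3 + 200 - 140\right) = - \frac{37}{-29} + 81 \cdot 63 = \left(-37\right) \left(- \frac{1}{29}\right) + 5103 = \frac{37}{29} + 5103 = \frac{148024}{29}$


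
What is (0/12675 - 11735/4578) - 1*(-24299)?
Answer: 111229087/4578 ≈ 24296.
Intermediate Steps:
(0/12675 - 11735/4578) - 1*(-24299) = (0*(1/12675) - 11735*1/4578) + 24299 = (0 - 11735/4578) + 24299 = -11735/4578 + 24299 = 111229087/4578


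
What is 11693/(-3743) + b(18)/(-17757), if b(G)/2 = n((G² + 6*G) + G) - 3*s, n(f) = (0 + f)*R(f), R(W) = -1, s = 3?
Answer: -22688503/7384939 ≈ -3.0723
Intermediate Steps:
n(f) = -f (n(f) = (0 + f)*(-1) = f*(-1) = -f)
b(G) = -18 - 14*G - 2*G² (b(G) = 2*(-((G² + 6*G) + G) - 3*3) = 2*(-(G² + 7*G) - 9) = 2*((-G² - 7*G) - 9) = 2*(-9 - G² - 7*G) = -18 - 14*G - 2*G²)
11693/(-3743) + b(18)/(-17757) = 11693/(-3743) + (-18 - 2*18*(7 + 18))/(-17757) = 11693*(-1/3743) + (-18 - 2*18*25)*(-1/17757) = -11693/3743 + (-18 - 900)*(-1/17757) = -11693/3743 - 918*(-1/17757) = -11693/3743 + 102/1973 = -22688503/7384939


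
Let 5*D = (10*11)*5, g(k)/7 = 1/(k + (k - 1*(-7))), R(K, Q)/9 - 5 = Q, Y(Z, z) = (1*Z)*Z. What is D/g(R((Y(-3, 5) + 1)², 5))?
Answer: 20570/7 ≈ 2938.6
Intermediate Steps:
Y(Z, z) = Z² (Y(Z, z) = Z*Z = Z²)
R(K, Q) = 45 + 9*Q
g(k) = 7/(7 + 2*k) (g(k) = 7/(k + (k - 1*(-7))) = 7/(k + (k + 7)) = 7/(k + (7 + k)) = 7/(7 + 2*k))
D = 110 (D = ((10*11)*5)/5 = (110*5)/5 = (⅕)*550 = 110)
D/g(R((Y(-3, 5) + 1)², 5)) = 110/((7/(7 + 2*(45 + 9*5)))) = 110/((7/(7 + 2*(45 + 45)))) = 110/((7/(7 + 2*90))) = 110/((7/(7 + 180))) = 110/((7/187)) = 110/((7*(1/187))) = 110/(7/187) = 110*(187/7) = 20570/7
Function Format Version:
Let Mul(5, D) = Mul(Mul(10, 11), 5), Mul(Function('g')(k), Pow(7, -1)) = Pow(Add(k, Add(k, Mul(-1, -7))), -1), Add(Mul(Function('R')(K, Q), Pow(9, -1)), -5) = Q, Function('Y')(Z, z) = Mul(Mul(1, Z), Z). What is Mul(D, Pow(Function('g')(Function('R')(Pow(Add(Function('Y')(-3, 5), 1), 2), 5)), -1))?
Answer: Rational(20570, 7) ≈ 2938.6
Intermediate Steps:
Function('Y')(Z, z) = Pow(Z, 2) (Function('Y')(Z, z) = Mul(Z, Z) = Pow(Z, 2))
Function('R')(K, Q) = Add(45, Mul(9, Q))
Function('g')(k) = Mul(7, Pow(Add(7, Mul(2, k)), -1)) (Function('g')(k) = Mul(7, Pow(Add(k, Add(k, Mul(-1, -7))), -1)) = Mul(7, Pow(Add(k, Add(k, 7)), -1)) = Mul(7, Pow(Add(k, Add(7, k)), -1)) = Mul(7, Pow(Add(7, Mul(2, k)), -1)))
D = 110 (D = Mul(Rational(1, 5), Mul(Mul(10, 11), 5)) = Mul(Rational(1, 5), Mul(110, 5)) = Mul(Rational(1, 5), 550) = 110)
Mul(D, Pow(Function('g')(Function('R')(Pow(Add(Function('Y')(-3, 5), 1), 2), 5)), -1)) = Mul(110, Pow(Mul(7, Pow(Add(7, Mul(2, Add(45, Mul(9, 5)))), -1)), -1)) = Mul(110, Pow(Mul(7, Pow(Add(7, Mul(2, Add(45, 45))), -1)), -1)) = Mul(110, Pow(Mul(7, Pow(Add(7, Mul(2, 90)), -1)), -1)) = Mul(110, Pow(Mul(7, Pow(Add(7, 180), -1)), -1)) = Mul(110, Pow(Mul(7, Pow(187, -1)), -1)) = Mul(110, Pow(Mul(7, Rational(1, 187)), -1)) = Mul(110, Pow(Rational(7, 187), -1)) = Mul(110, Rational(187, 7)) = Rational(20570, 7)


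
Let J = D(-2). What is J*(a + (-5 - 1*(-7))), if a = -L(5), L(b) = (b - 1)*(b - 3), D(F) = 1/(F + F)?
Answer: 3/2 ≈ 1.5000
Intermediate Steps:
D(F) = 1/(2*F)
J = -1/4 (J = (1/2)/(-2) = (1/2)*(-1/2) = -1/4 ≈ -0.25000)
L(b) = (-1 + b)*(-3 + b)
a = -8 (a = -(3 + 5**2 - 4*5) = -(3 + 25 - 20) = -1*8 = -8)
J*(a + (-5 - 1*(-7))) = -(-8 + (-5 - 1*(-7)))/4 = -(-8 + (-5 + 7))/4 = -(-8 + 2)/4 = -1/4*(-6) = 3/2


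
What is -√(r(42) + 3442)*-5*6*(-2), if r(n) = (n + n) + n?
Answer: -240*√223 ≈ -3584.0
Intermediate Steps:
r(n) = 3*n (r(n) = 2*n + n = 3*n)
-√(r(42) + 3442)*-5*6*(-2) = -√(3*42 + 3442)*-5*6*(-2) = -√(126 + 3442)*(-30*(-2)) = -√3568*60 = -4*√223*60 = -240*√223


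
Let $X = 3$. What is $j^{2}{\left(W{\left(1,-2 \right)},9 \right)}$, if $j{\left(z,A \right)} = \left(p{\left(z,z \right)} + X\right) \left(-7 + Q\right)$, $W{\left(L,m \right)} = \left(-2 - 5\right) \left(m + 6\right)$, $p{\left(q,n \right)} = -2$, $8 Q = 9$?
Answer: $\frac{2209}{64} \approx 34.516$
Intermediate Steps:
$Q = \frac{9}{8}$ ($Q = \frac{1}{8} \cdot 9 = \frac{9}{8} \approx 1.125$)
$W{\left(L,m \right)} = -42 - 7 m$ ($W{\left(L,m \right)} = - 7 \left(6 + m\right) = -42 - 7 m$)
$j{\left(z,A \right)} = - \frac{47}{8}$ ($j{\left(z,A \right)} = \left(-2 + 3\right) \left(-7 + \frac{9}{8}\right) = 1 \left(- \frac{47}{8}\right) = - \frac{47}{8}$)
$j^{2}{\left(W{\left(1,-2 \right)},9 \right)} = \left(- \frac{47}{8}\right)^{2} = \frac{2209}{64}$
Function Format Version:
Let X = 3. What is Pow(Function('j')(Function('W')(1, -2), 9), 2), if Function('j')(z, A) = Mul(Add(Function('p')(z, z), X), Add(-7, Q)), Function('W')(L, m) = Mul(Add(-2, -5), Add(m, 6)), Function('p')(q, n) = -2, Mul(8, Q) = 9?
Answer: Rational(2209, 64) ≈ 34.516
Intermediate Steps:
Q = Rational(9, 8) (Q = Mul(Rational(1, 8), 9) = Rational(9, 8) ≈ 1.1250)
Function('W')(L, m) = Add(-42, Mul(-7, m)) (Function('W')(L, m) = Mul(-7, Add(6, m)) = Add(-42, Mul(-7, m)))
Function('j')(z, A) = Rational(-47, 8) (Function('j')(z, A) = Mul(Add(-2, 3), Add(-7, Rational(9, 8))) = Mul(1, Rational(-47, 8)) = Rational(-47, 8))
Pow(Function('j')(Function('W')(1, -2), 9), 2) = Pow(Rational(-47, 8), 2) = Rational(2209, 64)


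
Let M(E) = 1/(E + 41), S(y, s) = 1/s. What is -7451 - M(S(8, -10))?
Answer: -3047469/409 ≈ -7451.0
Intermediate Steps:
M(E) = 1/(41 + E)
-7451 - M(S(8, -10)) = -7451 - 1/(41 + 1/(-10)) = -7451 - 1/(41 - 1/10) = -7451 - 1/409/10 = -7451 - 1*10/409 = -7451 - 10/409 = -3047469/409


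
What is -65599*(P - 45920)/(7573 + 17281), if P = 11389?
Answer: 2265199069/24854 ≈ 91140.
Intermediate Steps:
-65599*(P - 45920)/(7573 + 17281) = -65599*(11389 - 45920)/(7573 + 17281) = -65599/(24854/(-34531)) = -65599/(24854*(-1/34531)) = -65599/(-24854/34531) = -65599*(-34531/24854) = 2265199069/24854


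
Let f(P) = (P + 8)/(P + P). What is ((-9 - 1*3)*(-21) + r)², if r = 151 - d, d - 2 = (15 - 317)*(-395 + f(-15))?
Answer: 3176514869284/225 ≈ 1.4118e+10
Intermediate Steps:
f(P) = (8 + P)/(2*P) (f(P) = (8 + P)/((2*P)) = (8 + P)*(1/(2*P)) = (8 + P)/(2*P))
d = 1788323/15 (d = 2 + (15 - 317)*(-395 + (½)*(8 - 15)/(-15)) = 2 - 302*(-395 + (½)*(-1/15)*(-7)) = 2 - 302*(-395 + 7/30) = 2 - 302*(-11843/30) = 2 + 1788293/15 = 1788323/15 ≈ 1.1922e+5)
r = -1786058/15 (r = 151 - 1*1788323/15 = 151 - 1788323/15 = -1786058/15 ≈ -1.1907e+5)
((-9 - 1*3)*(-21) + r)² = ((-9 - 1*3)*(-21) - 1786058/15)² = ((-9 - 3)*(-21) - 1786058/15)² = (-12*(-21) - 1786058/15)² = (252 - 1786058/15)² = (-1782278/15)² = 3176514869284/225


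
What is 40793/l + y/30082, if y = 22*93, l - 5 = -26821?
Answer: -586134745/403339456 ≈ -1.4532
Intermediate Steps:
l = -26816 (l = 5 - 26821 = -26816)
y = 2046
40793/l + y/30082 = 40793/(-26816) + 2046/30082 = 40793*(-1/26816) + 2046*(1/30082) = -40793/26816 + 1023/15041 = -586134745/403339456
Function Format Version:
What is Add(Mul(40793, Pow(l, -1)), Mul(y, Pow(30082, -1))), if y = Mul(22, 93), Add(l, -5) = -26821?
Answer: Rational(-586134745, 403339456) ≈ -1.4532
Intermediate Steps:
l = -26816 (l = Add(5, -26821) = -26816)
y = 2046
Add(Mul(40793, Pow(l, -1)), Mul(y, Pow(30082, -1))) = Add(Mul(40793, Pow(-26816, -1)), Mul(2046, Pow(30082, -1))) = Add(Mul(40793, Rational(-1, 26816)), Mul(2046, Rational(1, 30082))) = Add(Rational(-40793, 26816), Rational(1023, 15041)) = Rational(-586134745, 403339456)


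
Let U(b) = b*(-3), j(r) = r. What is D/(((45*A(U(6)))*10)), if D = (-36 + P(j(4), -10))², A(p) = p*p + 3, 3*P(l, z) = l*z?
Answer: 10952/662175 ≈ 0.016539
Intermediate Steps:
P(l, z) = l*z/3 (P(l, z) = (l*z)/3 = l*z/3)
U(b) = -3*b
A(p) = 3 + p² (A(p) = p² + 3 = 3 + p²)
D = 21904/9 (D = (-36 + (⅓)*4*(-10))² = (-36 - 40/3)² = (-148/3)² = 21904/9 ≈ 2433.8)
D/(((45*A(U(6)))*10)) = 21904/(9*(((45*(3 + (-3*6)²))*10))) = 21904/(9*(((45*(3 + (-18)²))*10))) = 21904/(9*(((45*(3 + 324))*10))) = 21904/(9*(((45*327)*10))) = 21904/(9*((14715*10))) = (21904/9)/147150 = (21904/9)*(1/147150) = 10952/662175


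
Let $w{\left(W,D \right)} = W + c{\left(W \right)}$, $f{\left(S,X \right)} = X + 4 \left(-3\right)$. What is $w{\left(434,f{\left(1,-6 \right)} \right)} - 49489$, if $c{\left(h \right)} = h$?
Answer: $-48621$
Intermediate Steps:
$f{\left(S,X \right)} = -12 + X$ ($f{\left(S,X \right)} = X - 12 = -12 + X$)
$w{\left(W,D \right)} = 2 W$ ($w{\left(W,D \right)} = W + W = 2 W$)
$w{\left(434,f{\left(1,-6 \right)} \right)} - 49489 = 2 \cdot 434 - 49489 = 868 - 49489 = -48621$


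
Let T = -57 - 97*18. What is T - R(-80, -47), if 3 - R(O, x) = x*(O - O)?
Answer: -1806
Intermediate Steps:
R(O, x) = 3 (R(O, x) = 3 - x*(O - O) = 3 - x*0 = 3 - 1*0 = 3 + 0 = 3)
T = -1803 (T = -57 - 1746 = -1803)
T - R(-80, -47) = -1803 - 1*3 = -1803 - 3 = -1806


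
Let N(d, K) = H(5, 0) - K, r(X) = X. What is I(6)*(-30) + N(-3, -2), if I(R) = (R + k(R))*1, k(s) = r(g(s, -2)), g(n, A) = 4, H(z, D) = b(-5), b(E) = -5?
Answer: -303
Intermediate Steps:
H(z, D) = -5
k(s) = 4
N(d, K) = -5 - K
I(R) = 4 + R (I(R) = (R + 4)*1 = (4 + R)*1 = 4 + R)
I(6)*(-30) + N(-3, -2) = (4 + 6)*(-30) + (-5 - 1*(-2)) = 10*(-30) + (-5 + 2) = -300 - 3 = -303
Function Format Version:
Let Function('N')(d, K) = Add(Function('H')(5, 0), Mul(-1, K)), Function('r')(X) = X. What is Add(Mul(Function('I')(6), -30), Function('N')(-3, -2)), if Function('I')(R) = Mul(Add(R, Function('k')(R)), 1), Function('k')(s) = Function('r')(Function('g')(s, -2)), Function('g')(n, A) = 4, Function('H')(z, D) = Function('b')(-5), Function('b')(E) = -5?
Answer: -303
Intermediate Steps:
Function('H')(z, D) = -5
Function('k')(s) = 4
Function('N')(d, K) = Add(-5, Mul(-1, K))
Function('I')(R) = Add(4, R) (Function('I')(R) = Mul(Add(R, 4), 1) = Mul(Add(4, R), 1) = Add(4, R))
Add(Mul(Function('I')(6), -30), Function('N')(-3, -2)) = Add(Mul(Add(4, 6), -30), Add(-5, Mul(-1, -2))) = Add(Mul(10, -30), Add(-5, 2)) = Add(-300, -3) = -303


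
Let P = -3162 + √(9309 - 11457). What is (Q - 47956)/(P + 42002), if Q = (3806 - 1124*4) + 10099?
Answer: -374291370/377136937 + 38547*I*√537/754273874 ≈ -0.99245 + 0.0011843*I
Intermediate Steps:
Q = 9409 (Q = (3806 - 4496) + 10099 = -690 + 10099 = 9409)
P = -3162 + 2*I*√537 (P = -3162 + √(-2148) = -3162 + 2*I*√537 ≈ -3162.0 + 46.346*I)
(Q - 47956)/(P + 42002) = (9409 - 47956)/((-3162 + 2*I*√537) + 42002) = -38547/(38840 + 2*I*√537)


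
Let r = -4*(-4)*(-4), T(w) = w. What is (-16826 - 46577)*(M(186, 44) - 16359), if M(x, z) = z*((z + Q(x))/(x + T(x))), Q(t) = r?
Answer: 96474448621/93 ≈ 1.0374e+9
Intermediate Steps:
r = -64 (r = 16*(-4) = -64)
Q(t) = -64
M(x, z) = z*(-64 + z)/(2*x) (M(x, z) = z*((z - 64)/(x + x)) = z*((-64 + z)/((2*x))) = z*((-64 + z)*(1/(2*x))) = z*((-64 + z)/(2*x)) = z*(-64 + z)/(2*x))
(-16826 - 46577)*(M(186, 44) - 16359) = (-16826 - 46577)*((1/2)*44*(-64 + 44)/186 - 16359) = -63403*((1/2)*44*(1/186)*(-20) - 16359) = -63403*(-220/93 - 16359) = -63403*(-1521607/93) = 96474448621/93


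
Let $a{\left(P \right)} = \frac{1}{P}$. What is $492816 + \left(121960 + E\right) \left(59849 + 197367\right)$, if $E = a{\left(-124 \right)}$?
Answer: $\frac{972487177152}{31} \approx 3.1371 \cdot 10^{10}$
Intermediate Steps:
$E = - \frac{1}{124}$ ($E = \frac{1}{-124} = - \frac{1}{124} \approx -0.0080645$)
$492816 + \left(121960 + E\right) \left(59849 + 197367\right) = 492816 + \left(121960 - \frac{1}{124}\right) \left(59849 + 197367\right) = 492816 + \frac{15123039}{124} \cdot 257216 = 492816 + \frac{972471899856}{31} = \frac{972487177152}{31}$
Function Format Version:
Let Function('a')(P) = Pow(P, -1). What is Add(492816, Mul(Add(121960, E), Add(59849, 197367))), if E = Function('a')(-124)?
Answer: Rational(972487177152, 31) ≈ 3.1371e+10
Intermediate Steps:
E = Rational(-1, 124) (E = Pow(-124, -1) = Rational(-1, 124) ≈ -0.0080645)
Add(492816, Mul(Add(121960, E), Add(59849, 197367))) = Add(492816, Mul(Add(121960, Rational(-1, 124)), Add(59849, 197367))) = Add(492816, Mul(Rational(15123039, 124), 257216)) = Add(492816, Rational(972471899856, 31)) = Rational(972487177152, 31)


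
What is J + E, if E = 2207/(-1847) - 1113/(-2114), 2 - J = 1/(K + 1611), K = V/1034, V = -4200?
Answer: 616776172391/463408003878 ≈ 1.3310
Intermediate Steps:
K = -2100/517 (K = -4200/1034 = -4200*1/1034 = -2100/517 ≈ -4.0619)
J = 1661057/830787 (J = 2 - 1/(-2100/517 + 1611) = 2 - 1/830787/517 = 2 - 1*517/830787 = 2 - 517/830787 = 1661057/830787 ≈ 1.9994)
E = -372841/557794 (E = 2207*(-1/1847) - 1113*(-1/2114) = -2207/1847 + 159/302 = -372841/557794 ≈ -0.66842)
J + E = 1661057/830787 - 372841/557794 = 616776172391/463408003878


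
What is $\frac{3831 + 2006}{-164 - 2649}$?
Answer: $- \frac{5837}{2813} \approx -2.075$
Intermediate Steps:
$\frac{3831 + 2006}{-164 - 2649} = \frac{5837}{-2813} = 5837 \left(- \frac{1}{2813}\right) = - \frac{5837}{2813}$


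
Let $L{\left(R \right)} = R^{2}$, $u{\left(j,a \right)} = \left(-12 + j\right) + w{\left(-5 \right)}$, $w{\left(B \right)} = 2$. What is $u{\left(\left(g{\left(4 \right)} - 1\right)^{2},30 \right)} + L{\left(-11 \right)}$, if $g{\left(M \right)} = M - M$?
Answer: $112$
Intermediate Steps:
$g{\left(M \right)} = 0$
$u{\left(j,a \right)} = -10 + j$ ($u{\left(j,a \right)} = \left(-12 + j\right) + 2 = -10 + j$)
$u{\left(\left(g{\left(4 \right)} - 1\right)^{2},30 \right)} + L{\left(-11 \right)} = \left(-10 + \left(0 - 1\right)^{2}\right) + \left(-11\right)^{2} = \left(-10 + \left(-1\right)^{2}\right) + 121 = \left(-10 + 1\right) + 121 = -9 + 121 = 112$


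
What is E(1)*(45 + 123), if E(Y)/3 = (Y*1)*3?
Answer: 1512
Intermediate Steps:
E(Y) = 9*Y (E(Y) = 3*((Y*1)*3) = 3*(Y*3) = 3*(3*Y) = 9*Y)
E(1)*(45 + 123) = (9*1)*(45 + 123) = 9*168 = 1512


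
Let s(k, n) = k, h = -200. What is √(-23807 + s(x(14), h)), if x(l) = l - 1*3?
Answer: 6*I*√661 ≈ 154.26*I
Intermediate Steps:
x(l) = -3 + l (x(l) = l - 3 = -3 + l)
√(-23807 + s(x(14), h)) = √(-23807 + (-3 + 14)) = √(-23807 + 11) = √(-23796) = 6*I*√661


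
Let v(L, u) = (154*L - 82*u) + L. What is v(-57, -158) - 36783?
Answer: -32662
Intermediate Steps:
v(L, u) = -82*u + 155*L (v(L, u) = (-82*u + 154*L) + L = -82*u + 155*L)
v(-57, -158) - 36783 = (-82*(-158) + 155*(-57)) - 36783 = (12956 - 8835) - 36783 = 4121 - 36783 = -32662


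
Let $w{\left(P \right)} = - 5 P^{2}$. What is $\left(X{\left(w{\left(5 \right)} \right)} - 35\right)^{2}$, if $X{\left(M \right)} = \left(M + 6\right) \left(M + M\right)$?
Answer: $882981225$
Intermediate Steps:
$X{\left(M \right)} = 2 M \left(6 + M\right)$ ($X{\left(M \right)} = \left(6 + M\right) 2 M = 2 M \left(6 + M\right)$)
$\left(X{\left(w{\left(5 \right)} \right)} - 35\right)^{2} = \left(2 \left(- 5 \cdot 5^{2}\right) \left(6 - 5 \cdot 5^{2}\right) - 35\right)^{2} = \left(2 \left(\left(-5\right) 25\right) \left(6 - 125\right) - 35\right)^{2} = \left(2 \left(-125\right) \left(6 - 125\right) - 35\right)^{2} = \left(2 \left(-125\right) \left(-119\right) - 35\right)^{2} = \left(29750 - 35\right)^{2} = 29715^{2} = 882981225$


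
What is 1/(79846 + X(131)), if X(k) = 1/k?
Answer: 131/10459827 ≈ 1.2524e-5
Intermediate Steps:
1/(79846 + X(131)) = 1/(79846 + 1/131) = 1/(10459827/131) = 131/10459827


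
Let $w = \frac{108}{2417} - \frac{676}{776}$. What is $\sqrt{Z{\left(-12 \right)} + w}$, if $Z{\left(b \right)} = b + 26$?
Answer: $\frac{3 \sqrt{321822984422}}{468898} \approx 3.6295$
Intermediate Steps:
$Z{\left(b \right)} = 26 + b$
$w = - \frac{387521}{468898}$ ($w = 108 \cdot \frac{1}{2417} - \frac{169}{194} = \frac{108}{2417} - \frac{169}{194} = - \frac{387521}{468898} \approx -0.82645$)
$\sqrt{Z{\left(-12 \right)} + w} = \sqrt{\left(26 - 12\right) - \frac{387521}{468898}} = \sqrt{14 - \frac{387521}{468898}} = \sqrt{\frac{6177051}{468898}} = \frac{3 \sqrt{321822984422}}{468898}$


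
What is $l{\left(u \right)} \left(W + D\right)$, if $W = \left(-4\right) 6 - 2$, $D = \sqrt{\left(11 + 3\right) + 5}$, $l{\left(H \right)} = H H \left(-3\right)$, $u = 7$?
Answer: $3822 - 147 \sqrt{19} \approx 3181.2$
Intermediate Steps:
$l{\left(H \right)} = - 3 H^{2}$ ($l{\left(H \right)} = H^{2} \left(-3\right) = - 3 H^{2}$)
$D = \sqrt{19}$ ($D = \sqrt{14 + 5} = \sqrt{19} \approx 4.3589$)
$W = -26$ ($W = -24 - 2 = -26$)
$l{\left(u \right)} \left(W + D\right) = - 3 \cdot 7^{2} \left(-26 + \sqrt{19}\right) = \left(-3\right) 49 \left(-26 + \sqrt{19}\right) = - 147 \left(-26 + \sqrt{19}\right) = 3822 - 147 \sqrt{19}$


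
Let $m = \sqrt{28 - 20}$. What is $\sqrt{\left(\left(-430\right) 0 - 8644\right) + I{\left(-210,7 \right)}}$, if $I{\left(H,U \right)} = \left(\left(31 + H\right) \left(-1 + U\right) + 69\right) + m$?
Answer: $\sqrt{-9649 + 2 \sqrt{2}} \approx 98.215 i$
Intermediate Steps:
$m = 2 \sqrt{2}$ ($m = \sqrt{8} = 2 \sqrt{2} \approx 2.8284$)
$I{\left(H,U \right)} = 69 + 2 \sqrt{2} + \left(-1 + U\right) \left(31 + H\right)$ ($I{\left(H,U \right)} = \left(\left(31 + H\right) \left(-1 + U\right) + 69\right) + 2 \sqrt{2} = \left(\left(-1 + U\right) \left(31 + H\right) + 69\right) + 2 \sqrt{2} = \left(69 + \left(-1 + U\right) \left(31 + H\right)\right) + 2 \sqrt{2} = 69 + 2 \sqrt{2} + \left(-1 + U\right) \left(31 + H\right)$)
$\sqrt{\left(\left(-430\right) 0 - 8644\right) + I{\left(-210,7 \right)}} = \sqrt{\left(\left(-430\right) 0 - 8644\right) + \left(38 - -210 + 2 \sqrt{2} + 31 \cdot 7 - 1470\right)} = \sqrt{\left(0 - 8644\right) + \left(38 + 210 + 2 \sqrt{2} + 217 - 1470\right)} = \sqrt{-8644 - \left(1005 - 2 \sqrt{2}\right)} = \sqrt{-9649 + 2 \sqrt{2}}$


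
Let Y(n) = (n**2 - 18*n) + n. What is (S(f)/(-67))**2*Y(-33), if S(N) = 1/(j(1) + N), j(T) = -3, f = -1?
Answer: 825/35912 ≈ 0.022973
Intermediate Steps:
S(N) = 1/(-3 + N)
Y(n) = n**2 - 17*n
(S(f)/(-67))**2*Y(-33) = (1/(-3 - 1*(-67)))**2*(-33*(-17 - 33)) = (-1/67/(-4))**2*(-33*(-50)) = (-1/4*(-1/67))**2*1650 = (1/268)**2*1650 = (1/71824)*1650 = 825/35912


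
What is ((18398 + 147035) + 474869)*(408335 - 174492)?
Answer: 149730140586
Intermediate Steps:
((18398 + 147035) + 474869)*(408335 - 174492) = (165433 + 474869)*233843 = 640302*233843 = 149730140586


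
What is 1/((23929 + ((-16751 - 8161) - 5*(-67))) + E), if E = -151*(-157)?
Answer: 1/23059 ≈ 4.3367e-5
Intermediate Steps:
E = 23707
1/((23929 + ((-16751 - 8161) - 5*(-67))) + E) = 1/((23929 + ((-16751 - 8161) - 5*(-67))) + 23707) = 1/((23929 + (-24912 + 335)) + 23707) = 1/((23929 - 24577) + 23707) = 1/(-648 + 23707) = 1/23059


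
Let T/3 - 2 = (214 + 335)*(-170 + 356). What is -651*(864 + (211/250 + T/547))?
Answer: -126850225467/136750 ≈ -9.2761e+5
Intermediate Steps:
T = 306348 (T = 6 + 3*((214 + 335)*(-170 + 356)) = 6 + 3*(549*186) = 6 + 3*102114 = 6 + 306342 = 306348)
-651*(864 + (211/250 + T/547)) = -651*(864 + (211/250 + 306348/547)) = -651*(864 + 76702417/136750) = -651*194854417/136750 = -126850225467/136750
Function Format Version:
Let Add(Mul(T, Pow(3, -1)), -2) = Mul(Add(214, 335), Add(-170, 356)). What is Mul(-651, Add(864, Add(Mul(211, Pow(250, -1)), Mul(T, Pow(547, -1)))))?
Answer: Rational(-126850225467, 136750) ≈ -9.2761e+5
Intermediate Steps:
T = 306348 (T = Add(6, Mul(3, Mul(Add(214, 335), Add(-170, 356)))) = Add(6, Mul(3, Mul(549, 186))) = Add(6, Mul(3, 102114)) = Add(6, 306342) = 306348)
Mul(-651, Add(864, Add(Mul(211, Pow(250, -1)), Mul(T, Pow(547, -1))))) = Mul(-651, Add(864, Add(Mul(211, Pow(250, -1)), Mul(306348, Pow(547, -1))))) = Mul(-651, Add(864, Add(Mul(211, Rational(1, 250)), Mul(306348, Rational(1, 547))))) = Mul(-651, Add(864, Add(Rational(211, 250), Rational(306348, 547)))) = Mul(-651, Add(864, Rational(76702417, 136750))) = Mul(-651, Rational(194854417, 136750)) = Rational(-126850225467, 136750)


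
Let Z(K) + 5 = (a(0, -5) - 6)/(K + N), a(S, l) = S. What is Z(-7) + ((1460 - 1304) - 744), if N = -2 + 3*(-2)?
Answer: -2963/5 ≈ -592.60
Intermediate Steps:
N = -8 (N = -2 - 6 = -8)
Z(K) = -5 - 6/(-8 + K) (Z(K) = -5 + (0 - 6)/(K - 8) = -5 - 6/(-8 + K))
Z(-7) + ((1460 - 1304) - 744) = (34 - 5*(-7))/(-8 - 7) + ((1460 - 1304) - 744) = (34 + 35)/(-15) + (156 - 744) = -1/15*69 - 588 = -23/5 - 588 = -2963/5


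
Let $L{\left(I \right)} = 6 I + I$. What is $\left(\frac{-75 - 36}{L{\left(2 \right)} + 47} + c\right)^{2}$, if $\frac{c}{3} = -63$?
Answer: $\frac{135489600}{3721} \approx 36412.0$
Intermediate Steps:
$L{\left(I \right)} = 7 I$
$c = -189$ ($c = 3 \left(-63\right) = -189$)
$\left(\frac{-75 - 36}{L{\left(2 \right)} + 47} + c\right)^{2} = \left(\frac{-75 - 36}{7 \cdot 2 + 47} - 189\right)^{2} = \left(- \frac{111}{14 + 47} - 189\right)^{2} = \left(- \frac{111}{61} - 189\right)^{2} = \left(- \frac{11640}{61}\right)^{2} = \frac{135489600}{3721}$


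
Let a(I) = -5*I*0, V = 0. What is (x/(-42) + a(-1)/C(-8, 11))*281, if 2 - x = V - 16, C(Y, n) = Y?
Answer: -843/7 ≈ -120.43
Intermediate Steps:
x = 18 (x = 2 - (0 - 16) = 2 - 1*(-16) = 2 + 16 = 18)
a(I) = 0 (a(I) = -1*0 = 0)
(x/(-42) + a(-1)/C(-8, 11))*281 = (18/(-42) + 0/(-8))*281 = (18*(-1/42) + 0*(-⅛))*281 = (-3/7 + 0)*281 = -3/7*281 = -843/7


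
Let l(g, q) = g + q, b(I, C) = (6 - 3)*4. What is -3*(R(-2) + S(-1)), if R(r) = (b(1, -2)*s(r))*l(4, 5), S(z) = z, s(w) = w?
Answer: 651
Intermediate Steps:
b(I, C) = 12 (b(I, C) = 3*4 = 12)
R(r) = 108*r (R(r) = (12*r)*(4 + 5) = (12*r)*9 = 108*r)
-3*(R(-2) + S(-1)) = -3*(108*(-2) - 1) = -3*(-216 - 1) = -3*(-217) = 651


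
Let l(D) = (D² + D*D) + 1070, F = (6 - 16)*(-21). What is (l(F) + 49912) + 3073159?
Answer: 3212341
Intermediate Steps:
F = 210 (F = -10*(-21) = 210)
l(D) = 1070 + 2*D² (l(D) = (D² + D²) + 1070 = 2*D² + 1070 = 1070 + 2*D²)
(l(F) + 49912) + 3073159 = ((1070 + 2*210²) + 49912) + 3073159 = ((1070 + 2*44100) + 49912) + 3073159 = ((1070 + 88200) + 49912) + 3073159 = (89270 + 49912) + 3073159 = 139182 + 3073159 = 3212341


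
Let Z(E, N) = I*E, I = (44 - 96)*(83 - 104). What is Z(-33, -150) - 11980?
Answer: -48016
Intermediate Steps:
I = 1092 (I = -52*(-21) = 1092)
Z(E, N) = 1092*E
Z(-33, -150) - 11980 = 1092*(-33) - 11980 = -36036 - 11980 = -48016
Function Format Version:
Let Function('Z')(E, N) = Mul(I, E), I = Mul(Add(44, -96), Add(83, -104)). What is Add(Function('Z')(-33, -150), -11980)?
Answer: -48016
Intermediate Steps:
I = 1092 (I = Mul(-52, -21) = 1092)
Function('Z')(E, N) = Mul(1092, E)
Add(Function('Z')(-33, -150), -11980) = Add(Mul(1092, -33), -11980) = Add(-36036, -11980) = -48016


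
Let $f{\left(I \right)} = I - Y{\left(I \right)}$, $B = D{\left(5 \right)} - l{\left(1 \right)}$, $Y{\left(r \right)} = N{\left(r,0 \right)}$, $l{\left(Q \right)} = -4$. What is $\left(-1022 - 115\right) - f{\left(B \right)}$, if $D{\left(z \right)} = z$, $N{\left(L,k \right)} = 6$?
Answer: $-1140$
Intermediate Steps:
$Y{\left(r \right)} = 6$
$B = 9$ ($B = 5 - -4 = 5 + 4 = 9$)
$f{\left(I \right)} = -6 + I$ ($f{\left(I \right)} = I - 6 = -6 + I$)
$\left(-1022 - 115\right) - f{\left(B \right)} = \left(-1022 - 115\right) - \left(-6 + 9\right) = -1137 - 3 = -1140$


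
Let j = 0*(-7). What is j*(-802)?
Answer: 0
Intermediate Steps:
j = 0
j*(-802) = 0*(-802) = 0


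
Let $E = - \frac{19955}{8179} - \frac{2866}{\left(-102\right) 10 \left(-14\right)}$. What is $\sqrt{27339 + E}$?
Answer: $\frac{\sqrt{23306525052415680495}}{29199030} \approx 165.34$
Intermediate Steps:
$E = - \frac{154199207}{58398060}$ ($E = \left(-19955\right) \frac{1}{8179} - \frac{2866}{\left(-102\right) \left(-140\right)} = - \frac{19955}{8179} - \frac{2866}{14280} = - \frac{19955}{8179} - \frac{1433}{7140} = - \frac{154199207}{58398060} \approx -2.6405$)
$\sqrt{27339 + E} = \sqrt{27339 - \frac{154199207}{58398060}} = \sqrt{\frac{1596390363133}{58398060}} = \frac{\sqrt{23306525052415680495}}{29199030}$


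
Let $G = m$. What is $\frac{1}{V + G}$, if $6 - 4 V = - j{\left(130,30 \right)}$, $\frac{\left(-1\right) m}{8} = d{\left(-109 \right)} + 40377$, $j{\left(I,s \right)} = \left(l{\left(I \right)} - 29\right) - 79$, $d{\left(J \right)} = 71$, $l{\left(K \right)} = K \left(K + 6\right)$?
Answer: $- \frac{2}{638379} \approx -3.1329 \cdot 10^{-6}$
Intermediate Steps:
$l{\left(K \right)} = K \left(6 + K\right)$
$j{\left(I,s \right)} = -108 + I \left(6 + I\right)$ ($j{\left(I,s \right)} = \left(I \left(6 + I\right) - 29\right) - 79 = \left(-29 + I \left(6 + I\right)\right) - 79 = -108 + I \left(6 + I\right)$)
$m = -323584$ ($m = - 8 \left(71 + 40377\right) = \left(-8\right) 40448 = -323584$)
$G = -323584$
$V = \frac{8789}{2}$ ($V = \frac{3}{2} - \frac{\left(-1\right) \left(-108 + 130 \left(6 + 130\right)\right)}{4} = \frac{3}{2} - \frac{\left(-1\right) \left(-108 + 130 \cdot 136\right)}{4} = \frac{3}{2} - \frac{\left(-1\right) \left(-108 + 17680\right)}{4} = \frac{3}{2} - \frac{\left(-1\right) 17572}{4} = \frac{3}{2} - -4393 = \frac{3}{2} + 4393 = \frac{8789}{2} \approx 4394.5$)
$\frac{1}{V + G} = \frac{1}{\frac{8789}{2} - 323584} = \frac{1}{- \frac{638379}{2}} = - \frac{2}{638379}$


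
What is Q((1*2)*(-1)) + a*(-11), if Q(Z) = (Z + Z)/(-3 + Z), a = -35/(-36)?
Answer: -1781/180 ≈ -9.8944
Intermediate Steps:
a = 35/36 (a = -35*(-1/36) = 35/36 ≈ 0.97222)
Q(Z) = 2*Z/(-3 + Z) (Q(Z) = (2*Z)/(-3 + Z) = 2*Z/(-3 + Z))
Q((1*2)*(-1)) + a*(-11) = 2*((1*2)*(-1))/(-3 + (1*2)*(-1)) + (35/36)*(-11) = 2*(2*(-1))/(-3 + 2*(-1)) - 385/36 = 2*(-2)/(-3 - 2) - 385/36 = 2*(-2)/(-5) - 385/36 = 2*(-2)*(-⅕) - 385/36 = ⅘ - 385/36 = -1781/180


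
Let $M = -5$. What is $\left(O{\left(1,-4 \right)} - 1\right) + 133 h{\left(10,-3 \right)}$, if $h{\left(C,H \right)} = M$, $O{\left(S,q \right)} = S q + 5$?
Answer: $-665$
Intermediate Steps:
$O{\left(S,q \right)} = 5 + S q$
$h{\left(C,H \right)} = -5$
$\left(O{\left(1,-4 \right)} - 1\right) + 133 h{\left(10,-3 \right)} = \left(\left(5 + 1 \left(-4\right)\right) - 1\right) + 133 \left(-5\right) = \left(\left(5 - 4\right) - 1\right) - 665 = \left(1 - 1\right) - 665 = 0 - 665 = -665$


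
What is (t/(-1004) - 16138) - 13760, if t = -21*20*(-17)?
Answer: -7506183/251 ≈ -29905.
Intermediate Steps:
t = 7140 (t = -420*(-17) = 7140)
(t/(-1004) - 16138) - 13760 = (7140/(-1004) - 16138) - 13760 = (7140*(-1/1004) - 16138) - 13760 = (-1785/251 - 16138) - 13760 = -4052423/251 - 13760 = -7506183/251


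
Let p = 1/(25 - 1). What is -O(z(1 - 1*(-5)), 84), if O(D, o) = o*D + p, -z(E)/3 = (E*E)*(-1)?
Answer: -217729/24 ≈ -9072.0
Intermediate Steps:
z(E) = 3*E² (z(E) = -3*E*E*(-1) = -3*E²*(-1) = -(-3)*E² = 3*E²)
p = 1/24 ≈ 0.041667
O(D, o) = 1/24 + D*o (O(D, o) = o*D + 1/24 = D*o + 1/24 = 1/24 + D*o)
-O(z(1 - 1*(-5)), 84) = -(1/24 + (3*(1 - 1*(-5))²)*84) = -(1/24 + (3*(1 + 5)²)*84) = -(1/24 + (3*6²)*84) = -(1/24 + (3*36)*84) = -(1/24 + 108*84) = -(1/24 + 9072) = -1*217729/24 = -217729/24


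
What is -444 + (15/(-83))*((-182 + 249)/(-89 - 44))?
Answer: -4900311/11039 ≈ -443.91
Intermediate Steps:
-444 + (15/(-83))*((-182 + 249)/(-89 - 44)) = -444 + (15*(-1/83))*(67/(-133)) = -444 - 1005*(-1)/(83*133) = -444 - 15/83*(-67/133) = -444 + 1005/11039 = -4900311/11039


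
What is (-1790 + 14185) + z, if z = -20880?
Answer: -8485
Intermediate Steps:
(-1790 + 14185) + z = (-1790 + 14185) - 20880 = 12395 - 20880 = -8485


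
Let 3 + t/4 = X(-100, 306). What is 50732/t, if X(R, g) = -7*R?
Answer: 12683/697 ≈ 18.197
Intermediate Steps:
t = 2788 (t = -12 + 4*(-7*(-100)) = -12 + 4*700 = -12 + 2800 = 2788)
50732/t = 50732/2788 = 50732*(1/2788) = 12683/697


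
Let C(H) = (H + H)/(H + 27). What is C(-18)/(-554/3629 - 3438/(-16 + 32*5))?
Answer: 116128/697571 ≈ 0.16647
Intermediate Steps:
C(H) = 2*H/(27 + H) (C(H) = (2*H)/(27 + H) = 2*H/(27 + H))
C(-18)/(-554/3629 - 3438/(-16 + 32*5)) = (2*(-18)/(27 - 18))/(-554/3629 - 3438/(-16 + 32*5)) = (2*(-18)/9)/(-554*1/3629 - 3438/(-16 + 160)) = (2*(-18)*(⅑))/(-554/3629 - 3438/144) = -4/(-554/3629 - 3438*1/144) = -4/(-554/3629 - 191/8) = -4/(-697571/29032) = -4*(-29032/697571) = 116128/697571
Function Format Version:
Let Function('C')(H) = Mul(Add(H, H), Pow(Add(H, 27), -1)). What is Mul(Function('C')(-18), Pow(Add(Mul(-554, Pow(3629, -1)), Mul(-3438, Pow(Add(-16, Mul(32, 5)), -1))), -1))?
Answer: Rational(116128, 697571) ≈ 0.16647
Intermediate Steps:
Function('C')(H) = Mul(2, H, Pow(Add(27, H), -1)) (Function('C')(H) = Mul(Mul(2, H), Pow(Add(27, H), -1)) = Mul(2, H, Pow(Add(27, H), -1)))
Mul(Function('C')(-18), Pow(Add(Mul(-554, Pow(3629, -1)), Mul(-3438, Pow(Add(-16, Mul(32, 5)), -1))), -1)) = Mul(Mul(2, -18, Pow(Add(27, -18), -1)), Pow(Add(Mul(-554, Pow(3629, -1)), Mul(-3438, Pow(Add(-16, Mul(32, 5)), -1))), -1)) = Mul(Mul(2, -18, Pow(9, -1)), Pow(Add(Mul(-554, Rational(1, 3629)), Mul(-3438, Pow(Add(-16, 160), -1))), -1)) = Mul(Mul(2, -18, Rational(1, 9)), Pow(Add(Rational(-554, 3629), Mul(-3438, Pow(144, -1))), -1)) = Mul(-4, Pow(Add(Rational(-554, 3629), Mul(-3438, Rational(1, 144))), -1)) = Mul(-4, Pow(Add(Rational(-554, 3629), Rational(-191, 8)), -1)) = Mul(-4, Pow(Rational(-697571, 29032), -1)) = Mul(-4, Rational(-29032, 697571)) = Rational(116128, 697571)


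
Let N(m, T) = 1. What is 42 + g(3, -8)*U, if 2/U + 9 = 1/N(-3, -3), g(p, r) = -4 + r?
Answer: 45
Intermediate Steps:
U = -¼ (U = 2/(-9 + 1/1) = 2/(-9 + 1) = 2/(-8) = 2*(-⅛) = -¼ ≈ -0.25000)
42 + g(3, -8)*U = 42 + (-4 - 8)*(-¼) = 42 - 12*(-¼) = 42 + 3 = 45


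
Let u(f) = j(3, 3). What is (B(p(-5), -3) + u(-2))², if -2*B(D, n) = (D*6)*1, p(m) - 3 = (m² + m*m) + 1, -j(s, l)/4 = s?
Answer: 30276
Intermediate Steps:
j(s, l) = -4*s
u(f) = -12 (u(f) = -4*3 = -12)
p(m) = 4 + 2*m² (p(m) = 3 + ((m² + m*m) + 1) = 3 + ((m² + m²) + 1) = 3 + (2*m² + 1) = 3 + (1 + 2*m²) = 4 + 2*m²)
B(D, n) = -3*D (B(D, n) = -D*6/2 = -6*D/2 = -3*D)
(B(p(-5), -3) + u(-2))² = (-3*(4 + 2*(-5)²) - 12)² = (-3*(4 + 2*25) - 12)² = (-3*(4 + 50) - 12)² = (-3*54 - 12)² = (-162 - 12)² = (-174)² = 30276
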